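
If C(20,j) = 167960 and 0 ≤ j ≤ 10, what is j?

C(20,j) increases on 0 ≤ j ≤ 10. C(20,8) = 125970 and C(20,9) = 167960, so j = 9.

9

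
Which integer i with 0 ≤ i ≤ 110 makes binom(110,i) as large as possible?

C(110,i) is maximized at i = 110/2 = 55.

55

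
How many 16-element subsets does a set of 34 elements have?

C(34,16) = (34·33·32·31·30·29·28·27·26·25·24·23·22·21·20·19) / 16! = 46113021921146019840000 / 20922789888000 = 2203961430.

2203961430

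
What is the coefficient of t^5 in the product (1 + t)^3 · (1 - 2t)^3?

-12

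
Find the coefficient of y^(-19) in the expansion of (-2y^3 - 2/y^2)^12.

General term: C(12,j)·(-2y^3)^j·(-2/y^2)^(12-j), with y-exponent 3j − 2(12−j) = 5j − 24.
Set 5j − 24 = -19: j = 1.
C(12,1) = 12; (-2)^1 = -2; (-2)^11 = -2048.
Coefficient = 12 · (-2) · (-2048) = 49152.

49152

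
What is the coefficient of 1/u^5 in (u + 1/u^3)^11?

330

General term: C(11,j)·(u)^j·(1/u^3)^(11-j), with u-exponent 1j − 3(11−j) = 4j − 33.
Set 4j − 33 = -5: j = 7.
C(11,7) = 330; 1^7 = 1; 1^4 = 1.
Coefficient = 330 · 1 · 1 = 330.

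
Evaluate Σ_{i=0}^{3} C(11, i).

1 + 11 + 55 + 165 = 232.

232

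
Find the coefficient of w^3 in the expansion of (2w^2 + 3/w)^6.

General term: C(6,j)·(2w^2)^j·(3/w)^(6-j), with w-exponent 2j − 1(6−j) = 3j − 6.
Set 3j − 6 = 3: j = 3.
C(6,3) = 20; 2^3 = 8; 3^3 = 27.
Coefficient = 20 · 8 · 27 = 4320.

4320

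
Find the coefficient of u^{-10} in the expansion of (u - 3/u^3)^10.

General term: C(10,j)·(u)^j·(-3/u^3)^(10-j), with u-exponent 1j − 3(10−j) = 4j − 30.
Set 4j − 30 = -10: j = 5.
C(10,5) = 252; 1^5 = 1; (-3)^5 = -243.
Coefficient = 252 · 1 · (-243) = -61236.

-61236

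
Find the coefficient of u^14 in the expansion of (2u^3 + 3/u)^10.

1088640

General term: C(10,j)·(2u^3)^j·(3/u)^(10-j), with u-exponent 3j − 1(10−j) = 4j − 10.
Set 4j − 10 = 14: j = 6.
C(10,6) = 210; 2^6 = 64; 3^4 = 81.
Coefficient = 210 · 64 · 81 = 1088640.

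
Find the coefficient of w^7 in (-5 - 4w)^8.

655360

The general term is C(8,j)·(-5)^j·(-4w)^(8-j); the w^7 term has j = 1.
C(8,1) = 8.
Coefficient = C(8,1) · (-5)^1 · (-4)^7 = 8 · (-5) · (-16384) = 655360.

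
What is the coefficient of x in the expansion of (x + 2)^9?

The general term is C(9,j)·(x)^j·(2)^(9-j); the x^1 term has j = 1.
C(9,1) = 9.
Coefficient = C(9,1) · 2^8 = 9 · 256 = 2304.

2304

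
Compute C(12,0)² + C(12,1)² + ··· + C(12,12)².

2704156

By Vandermonde's identity, Σ C(12,k)² = C(24,12) = 2704156.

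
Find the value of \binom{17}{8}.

24310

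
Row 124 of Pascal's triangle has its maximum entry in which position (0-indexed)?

62

C(124,j) is maximized at j = 124/2 = 62.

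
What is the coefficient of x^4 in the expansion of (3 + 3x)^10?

12400290

The general term is C(10,j)·(3)^j·(3x)^(10-j); the x^4 term has j = 6.
C(10,6) = 210.
Coefficient = C(10,6) · 3^6 · 3^4 = 210 · 729 · 81 = 12400290.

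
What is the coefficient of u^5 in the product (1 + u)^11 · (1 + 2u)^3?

4862

Coefficient of u^5 = Σ_{j} C(11,j)·1^j·C(3,5-j)·2^(5-j) for j from 2 to 5.
= 440 + 1980 + 1980 + 462 = 4862.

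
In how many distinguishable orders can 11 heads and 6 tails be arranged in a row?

Choose positions for the heads: C(17,11) = 12376.

12376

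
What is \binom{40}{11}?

C(40,11) = (40·39·38·37·36·35·34·33·32·31·30) / 11! = 92279715720192000 / 39916800 = 2311801440.

2311801440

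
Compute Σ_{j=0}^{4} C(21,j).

7547

1 + 21 + 210 + 1330 + 5985 = 7547.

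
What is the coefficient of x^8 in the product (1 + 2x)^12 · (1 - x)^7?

Coefficient of x^8 = Σ_{j} C(12,j)·2^j·C(7,8-j)·(-1)^(8-j) for j from 1 to 8.
= (-24) + 1848 + (-36960) + 277200 + (-887040) + 1241856 + (-709632) + 126720 = 13968.

13968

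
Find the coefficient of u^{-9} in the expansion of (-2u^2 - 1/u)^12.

General term: C(12,j)·(-2u^2)^j·(-1/u)^(12-j), with u-exponent 2j − 1(12−j) = 3j − 12.
Set 3j − 12 = -9: j = 1.
C(12,1) = 12; (-2)^1 = -2; (-1)^11 = -1.
Coefficient = 12 · (-2) · (-1) = 24.

24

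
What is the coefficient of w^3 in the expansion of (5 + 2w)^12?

3437500000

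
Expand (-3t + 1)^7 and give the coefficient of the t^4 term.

2835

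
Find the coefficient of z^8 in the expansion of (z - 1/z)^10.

-10

General term: C(10,j)·(z)^j·(-1/z)^(10-j), with z-exponent 1j − 1(10−j) = 2j − 10.
Set 2j − 10 = 8: j = 9.
C(10,9) = 10; 1^9 = 1; (-1)^1 = -1.
Coefficient = 10 · 1 · (-1) = -10.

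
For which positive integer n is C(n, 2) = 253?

n(n−1)/2 = 253 ⇒ n(n−1) = 506. Since 23·22 = 506, n = 23.

23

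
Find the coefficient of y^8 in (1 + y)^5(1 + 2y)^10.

321120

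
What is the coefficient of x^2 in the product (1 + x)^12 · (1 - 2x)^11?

22

Coefficient of x^2 = Σ_{j} C(12,j)·1^j·C(11,2-j)·(-2)^(2-j) for j from 0 to 2.
= 220 + (-264) + 66 = 22.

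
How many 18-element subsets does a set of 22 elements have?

7315

C(22,18) = C(22,4) by symmetry.
C(22,4) = (22·21·20·19) / 4! = 175560 / 24 = 7315.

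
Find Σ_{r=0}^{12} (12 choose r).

Setting x = 1 in (1+x)^12 gives Σ C(12,r) = 2^12 = 4096.

4096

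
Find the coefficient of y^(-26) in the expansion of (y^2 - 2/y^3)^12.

67584

General term: C(12,j)·(y^2)^j·(-2/y^3)^(12-j), with y-exponent 2j − 3(12−j) = 5j − 36.
Set 5j − 36 = -26: j = 2.
C(12,2) = 66; 1^2 = 1; (-2)^10 = 1024.
Coefficient = 66 · 1 · 1024 = 67584.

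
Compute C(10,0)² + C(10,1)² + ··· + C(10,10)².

By Vandermonde's identity, Σ C(10,j)² = C(20,10) = 184756.

184756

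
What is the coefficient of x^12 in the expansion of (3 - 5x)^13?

9521484375

The general term is C(13,j)·(3)^j·(-5x)^(13-j); the x^12 term has j = 1.
C(13,1) = 13.
Coefficient = C(13,1) · 3^1 · (-5)^12 = 13 · 3 · 244140625 = 9521484375.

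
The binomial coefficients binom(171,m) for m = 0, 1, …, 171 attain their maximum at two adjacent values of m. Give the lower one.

For odd n = 171, C(171,m) peaks at m = (n−1)/2 and (n+1)/2; the lower is 85.

85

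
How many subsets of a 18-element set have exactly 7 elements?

31824

Choose the 7 positions: C(18,7) = 31824.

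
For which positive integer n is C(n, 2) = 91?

14

n(n−1)/2 = 91 ⇒ n(n−1) = 182. Since 14·13 = 182, n = 14.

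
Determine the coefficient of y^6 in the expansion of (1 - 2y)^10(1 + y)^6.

Coefficient of y^6 = Σ_{j} C(10,j)·(-2)^j·C(6,6-j)·1^(6-j) for j from 0 to 6.
= 1 + (-120) + 2700 + (-19200) + 50400 + (-48384) + 13440 = -1163.

-1163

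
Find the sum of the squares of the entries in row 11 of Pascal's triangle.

705432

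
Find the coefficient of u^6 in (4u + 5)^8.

2867200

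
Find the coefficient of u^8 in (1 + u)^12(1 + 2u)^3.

22671

Coefficient of u^8 = Σ_{j} C(12,j)·1^j·C(3,8-j)·2^(8-j) for j from 5 to 8.
= 6336 + 11088 + 4752 + 495 = 22671.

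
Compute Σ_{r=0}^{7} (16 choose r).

1 + 16 + 120 + 560 + 1820 + 4368 + 8008 + 11440 = 26333.

26333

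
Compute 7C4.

C(7,4) = C(7,3) by symmetry.
C(7,3) = (7·6·5) / 3! = 210 / 6 = 35.

35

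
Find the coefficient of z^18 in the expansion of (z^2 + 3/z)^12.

General term: C(12,j)·(z^2)^j·(3/z)^(12-j), with z-exponent 2j − 1(12−j) = 3j − 12.
Set 3j − 12 = 18: j = 10.
C(12,10) = 66; 1^10 = 1; 3^2 = 9.
Coefficient = 66 · 1 · 9 = 594.

594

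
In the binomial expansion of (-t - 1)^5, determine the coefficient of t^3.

-10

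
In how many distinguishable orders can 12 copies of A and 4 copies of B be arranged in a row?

Choose positions for the A's: C(16,12) = 1820.

1820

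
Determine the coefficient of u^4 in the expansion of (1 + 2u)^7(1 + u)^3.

1666

Coefficient of u^4 = Σ_{j} C(7,j)·2^j·C(3,4-j)·1^(4-j) for j from 1 to 4.
= 14 + 252 + 840 + 560 = 1666.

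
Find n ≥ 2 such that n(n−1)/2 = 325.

26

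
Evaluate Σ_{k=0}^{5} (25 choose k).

1 + 25 + 300 + 2300 + 12650 + 53130 = 68406.

68406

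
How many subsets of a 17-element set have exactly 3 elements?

Choose the 3 positions: C(17,3) = 680.

680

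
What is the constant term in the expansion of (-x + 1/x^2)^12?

495

General term: C(12,j)·(-x)^j·(1/x^2)^(12-j), with x-exponent 1j − 2(12−j) = 3j − 24.
Set 3j − 24 = 0: j = 8.
C(12,8) = 495; (-1)^8 = 1; 1^4 = 1.
Coefficient = 495 · 1 · 1 = 495.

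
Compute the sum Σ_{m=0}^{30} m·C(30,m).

16106127360

Since m·C(30,m) = 30·C(29,m−1), the sum is 30·2^29 = 30·536870912 = 16106127360.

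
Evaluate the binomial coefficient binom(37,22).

9364199760

C(37,22) = C(37,15) by symmetry.
C(37,15) = (37·36·35·34·33·32·31·30·29·28·27·26·25·24·23) / 15! = 12245324002983751680000 / 1307674368000 = 9364199760.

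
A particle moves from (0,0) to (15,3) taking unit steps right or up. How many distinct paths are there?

816

Each path is a sequence of 18 steps with 15 rights: C(18,15) = 816.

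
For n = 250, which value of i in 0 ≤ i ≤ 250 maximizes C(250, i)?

C(250,i) is maximized at i = 250/2 = 125.

125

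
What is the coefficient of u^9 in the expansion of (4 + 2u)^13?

93716480

The general term is C(13,j)·(4)^j·(2u)^(13-j); the u^9 term has j = 4.
C(13,4) = 715.
Coefficient = C(13,4) · 4^4 · 2^9 = 715 · 256 · 512 = 93716480.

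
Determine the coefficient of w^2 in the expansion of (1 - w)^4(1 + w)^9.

Coefficient of w^2 = Σ_{j} C(4,j)·(-1)^j·C(9,2-j)·1^(2-j) for j from 0 to 2.
= 36 + (-36) + 6 = 6.

6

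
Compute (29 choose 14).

77558760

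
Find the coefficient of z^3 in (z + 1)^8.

The general term is C(8,j)·(z)^j·(1)^(8-j); the z^3 term has j = 3.
C(8,3) = 56.
Coefficient = C(8,3) = 56.

56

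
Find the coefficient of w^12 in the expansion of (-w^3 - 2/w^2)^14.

192192

General term: C(14,j)·(-w^3)^j·(-2/w^2)^(14-j), with w-exponent 3j − 2(14−j) = 5j − 28.
Set 5j − 28 = 12: j = 8.
C(14,8) = 3003; (-1)^8 = 1; (-2)^6 = 64.
Coefficient = 3003 · 1 · 64 = 192192.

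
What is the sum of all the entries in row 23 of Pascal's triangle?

8388608

The entries of row 23 sum to 2^23 = 8388608.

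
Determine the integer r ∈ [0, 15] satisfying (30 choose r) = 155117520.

15

C(30,r) increases on 0 ≤ r ≤ 15. C(30,14) = 145422675 and C(30,15) = 155117520, so r = 15.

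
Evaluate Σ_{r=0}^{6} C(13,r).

4096

1 + 13 + 78 + 286 + 715 + 1287 + 1716 = 4096.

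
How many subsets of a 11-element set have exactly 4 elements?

330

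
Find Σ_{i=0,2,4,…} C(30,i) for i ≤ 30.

536870912

Half of (1+1)^30 + (1−1)^30 gives the even-index sum: 2^29 = 536870912.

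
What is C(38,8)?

C(38,8) = (38·37·36·35·34·33·32·31) / 8! = 1971788797440 / 40320 = 48903492.

48903492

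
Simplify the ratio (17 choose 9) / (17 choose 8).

C(n,k+1)/C(n,k) = (n−k)/(k+1) = (17−8)/(8+1) = 9/9 = 1.

1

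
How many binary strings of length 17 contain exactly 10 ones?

Choose the 10 positions: C(17,10) = 19448.

19448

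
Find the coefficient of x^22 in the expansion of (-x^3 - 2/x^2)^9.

General term: C(9,j)·(-x^3)^j·(-2/x^2)^(9-j), with x-exponent 3j − 2(9−j) = 5j − 18.
Set 5j − 18 = 22: j = 8.
C(9,8) = 9; (-1)^8 = 1; (-2)^1 = -2.
Coefficient = 9 · 1 · (-2) = -18.

-18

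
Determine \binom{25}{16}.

C(25,16) = C(25,9) by symmetry.
C(25,9) = (25·24·23·22·21·20·19·18·17) / 9! = 741354768000 / 362880 = 2042975.

2042975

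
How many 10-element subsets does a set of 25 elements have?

3268760

C(25,10) = (25·24·23·22·21·20·19·18·17·16) / 10! = 11861676288000 / 3628800 = 3268760.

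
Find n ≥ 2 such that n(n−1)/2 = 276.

24

n(n−1)/2 = 276 ⇒ n(n−1) = 552. Since 24·23 = 552, n = 24.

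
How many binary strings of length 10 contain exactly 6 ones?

210

Choose the 6 positions: C(10,6) = 210.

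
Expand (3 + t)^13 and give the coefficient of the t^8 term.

312741

The general term is C(13,j)·(3)^j·(t)^(13-j); the t^8 term has j = 5.
C(13,5) = 1287.
Coefficient = C(13,5) · 3^5 = 1287 · 243 = 312741.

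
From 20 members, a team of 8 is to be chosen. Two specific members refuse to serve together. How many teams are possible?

All 8-subsets: C(20,8) = 125970. Those containing both fixed elements: C(18,6) = 18564.
125970 − 18564 = 107406.

107406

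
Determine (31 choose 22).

20160075

C(31,22) = C(31,9) by symmetry.
C(31,9) = (31·30·29·28·27·26·25·24·23) / 9! = 7315688016000 / 362880 = 20160075.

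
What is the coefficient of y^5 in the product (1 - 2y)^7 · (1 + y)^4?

Coefficient of y^5 = Σ_{j} C(7,j)·(-2)^j·C(4,5-j)·1^(5-j) for j from 1 to 5.
= (-14) + 336 + (-1680) + 2240 + (-672) = 210.

210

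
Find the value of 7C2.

21

C(7,2) = (7·6) / 2! = 42 / 2 = 21.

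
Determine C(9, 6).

84

C(9,6) = C(9,3) by symmetry.
C(9,3) = (9·8·7) / 3! = 504 / 6 = 84.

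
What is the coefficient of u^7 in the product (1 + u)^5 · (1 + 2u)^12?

738760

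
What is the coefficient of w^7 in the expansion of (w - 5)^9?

The general term is C(9,j)·(w)^j·(-5)^(9-j); the w^7 term has j = 7.
C(9,7) = 36.
Coefficient = C(9,7) · (-5)^2 = 36 · 25 = 900.

900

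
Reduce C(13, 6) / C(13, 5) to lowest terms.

C(n,k+1)/C(n,k) = (n−k)/(k+1) = (13−5)/(5+1) = 8/6 = 4/3.

4/3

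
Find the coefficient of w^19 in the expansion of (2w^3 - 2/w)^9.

General term: C(9,j)·(2w^3)^j·(-2/w)^(9-j), with w-exponent 3j − 1(9−j) = 4j − 9.
Set 4j − 9 = 19: j = 7.
C(9,7) = 36; 2^7 = 128; (-2)^2 = 4.
Coefficient = 36 · 128 · 4 = 18432.

18432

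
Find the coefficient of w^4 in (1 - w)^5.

The general term is C(5,j)·(1)^j·(-w)^(5-j); the w^4 term has j = 1.
C(5,1) = 5.
Coefficient = C(5,1) = 5.

5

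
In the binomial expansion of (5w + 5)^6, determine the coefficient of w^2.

The general term is C(6,j)·(5w)^j·(5)^(6-j); the w^2 term has j = 2.
C(6,2) = 15.
Coefficient = C(6,2) · 5^2 · 5^4 = 15 · 25 · 625 = 234375.

234375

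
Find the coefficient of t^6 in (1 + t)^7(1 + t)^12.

27132

(1 + t)^7(1 + t)^12 = (1 + t)^19, so the coefficient of t^6 is C(19,6)·1^6 = 27132·1 = 27132.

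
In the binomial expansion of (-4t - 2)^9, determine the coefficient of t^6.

-2752512

The general term is C(9,j)·(-4t)^j·(-2)^(9-j); the t^6 term has j = 6.
C(9,6) = 84.
Coefficient = C(9,6) · (-4)^6 · (-2)^3 = 84 · 4096 · (-8) = -2752512.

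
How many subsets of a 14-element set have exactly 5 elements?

Choose the 5 positions: C(14,5) = 2002.

2002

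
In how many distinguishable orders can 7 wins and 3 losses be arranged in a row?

Choose positions for the wins: C(10,7) = 120.

120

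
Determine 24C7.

346104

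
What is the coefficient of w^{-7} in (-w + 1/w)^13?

-286

General term: C(13,j)·(-w)^j·(1/w)^(13-j), with w-exponent 1j − 1(13−j) = 2j − 13.
Set 2j − 13 = -7: j = 3.
C(13,3) = 286; (-1)^3 = -1; 1^10 = 1.
Coefficient = 286 · (-1) · 1 = -286.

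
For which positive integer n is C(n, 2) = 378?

n(n−1)/2 = 378 ⇒ n(n−1) = 756. Since 28·27 = 756, n = 28.

28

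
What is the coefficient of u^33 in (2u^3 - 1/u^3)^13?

General term: C(13,j)·(2u^3)^j·(-1/u^3)^(13-j), with u-exponent 3j − 3(13−j) = 6j − 39.
Set 6j − 39 = 33: j = 12.
C(13,12) = 13; 2^12 = 4096; (-1)^1 = -1.
Coefficient = 13 · 4096 · (-1) = -53248.

-53248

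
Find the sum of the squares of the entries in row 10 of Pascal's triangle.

184756

By Vandermonde's identity, Σ C(10,j)² = C(20,10) = 184756.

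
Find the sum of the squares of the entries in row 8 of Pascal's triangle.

12870

By Vandermonde's identity, Σ C(8,r)² = C(16,8) = 12870.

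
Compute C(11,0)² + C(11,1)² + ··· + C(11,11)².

705432

By Vandermonde's identity, Σ C(11,k)² = C(22,11) = 705432.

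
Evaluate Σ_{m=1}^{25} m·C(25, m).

419430400

Since m·C(25,m) = 25·C(24,m−1), the sum is 25·2^24 = 25·16777216 = 419430400.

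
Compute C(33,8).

13884156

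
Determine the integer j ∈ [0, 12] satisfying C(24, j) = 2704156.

12

C(24,j) increases on 0 ≤ j ≤ 12. C(24,11) = 2496144 and C(24,12) = 2704156, so j = 12.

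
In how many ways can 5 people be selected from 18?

This is C(18,5) = 8568.

8568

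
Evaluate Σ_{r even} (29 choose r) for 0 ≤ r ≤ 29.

268435456

Half of (1+1)^29 + (1−1)^29 gives the even-index sum: 2^28 = 268435456.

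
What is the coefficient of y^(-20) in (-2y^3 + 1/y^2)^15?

General term: C(15,j)·(-2y^3)^j·(1/y^2)^(15-j), with y-exponent 3j − 2(15−j) = 5j − 30.
Set 5j − 30 = -20: j = 2.
C(15,2) = 105; (-2)^2 = 4; 1^13 = 1.
Coefficient = 105 · 4 · 1 = 420.

420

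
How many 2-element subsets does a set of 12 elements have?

C(12,2) = (12·11) / 2! = 132 / 2 = 66.

66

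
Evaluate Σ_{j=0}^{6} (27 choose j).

1 + 27 + 351 + 2925 + 17550 + 80730 + 296010 = 397594.

397594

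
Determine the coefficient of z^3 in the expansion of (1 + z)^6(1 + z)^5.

165

(1 + z)^6(1 + z)^5 = (1 + z)^11, so the coefficient of z^3 is C(11,3)·1^3 = 165·1 = 165.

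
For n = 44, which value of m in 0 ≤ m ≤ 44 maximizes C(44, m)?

22

C(44,m) is maximized at m = 44/2 = 22.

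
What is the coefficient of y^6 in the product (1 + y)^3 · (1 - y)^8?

Coefficient of y^6 = Σ_{j} C(3,j)·1^j·C(8,6-j)·(-1)^(6-j) for j from 0 to 3.
= 28 + (-168) + 210 + (-56) = 14.

14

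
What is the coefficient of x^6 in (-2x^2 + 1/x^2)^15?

-2562560

General term: C(15,j)·(-2x^2)^j·(1/x^2)^(15-j), with x-exponent 2j − 2(15−j) = 4j − 30.
Set 4j − 30 = 6: j = 9.
C(15,9) = 5005; (-2)^9 = -512; 1^6 = 1.
Coefficient = 5005 · (-512) · 1 = -2562560.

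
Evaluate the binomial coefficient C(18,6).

18564

C(18,6) = (18·17·16·15·14·13) / 6! = 13366080 / 720 = 18564.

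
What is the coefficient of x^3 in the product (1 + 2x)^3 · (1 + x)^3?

63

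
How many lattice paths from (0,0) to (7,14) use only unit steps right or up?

116280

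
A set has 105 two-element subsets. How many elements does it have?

n(n−1)/2 = 105 ⇒ n(n−1) = 210. Since 15·14 = 210, n = 15.

15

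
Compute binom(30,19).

54627300

C(30,19) = C(30,11) by symmetry.
C(30,11) = (30·29·28·27·26·25·24·23·22·21·20) / 11! = 2180547008640000 / 39916800 = 54627300.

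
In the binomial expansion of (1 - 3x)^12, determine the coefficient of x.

The general term is C(12,j)·(1)^j·(-3x)^(12-j); the x^1 term has j = 11.
C(12,11) = 12.
Coefficient = C(12,11) · (-3)^1 = 12 · (-3) = -36.

-36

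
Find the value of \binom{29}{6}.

C(29,6) = (29·28·27·26·25·24) / 6! = 342014400 / 720 = 475020.

475020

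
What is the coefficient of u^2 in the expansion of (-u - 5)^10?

The general term is C(10,j)·(-u)^j·(-5)^(10-j); the u^2 term has j = 2.
C(10,2) = 45.
Coefficient = C(10,2) · (-5)^8 = 45 · 390625 = 17578125.

17578125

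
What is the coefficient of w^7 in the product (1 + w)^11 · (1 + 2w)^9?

Coefficient of w^7 = Σ_{j} C(11,j)·1^j·C(9,7-j)·2^(7-j) for j from 0 to 7.
= 4608 + 59136 + 221760 + 332640 + 221760 + 66528 + 8316 + 330 = 915078.

915078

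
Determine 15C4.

C(15,4) = (15·14·13·12) / 4! = 32760 / 24 = 1365.

1365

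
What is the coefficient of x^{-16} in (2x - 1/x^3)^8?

112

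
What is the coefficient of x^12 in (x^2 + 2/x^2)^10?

180

General term: C(10,j)·(x^2)^j·(2/x^2)^(10-j), with x-exponent 2j − 2(10−j) = 4j − 20.
Set 4j − 20 = 12: j = 8.
C(10,8) = 45; 1^8 = 1; 2^2 = 4.
Coefficient = 45 · 1 · 4 = 180.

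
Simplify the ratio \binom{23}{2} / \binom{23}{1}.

11

C(n,k+1)/C(n,k) = (n−k)/(k+1) = (23−1)/(1+1) = 22/2 = 11.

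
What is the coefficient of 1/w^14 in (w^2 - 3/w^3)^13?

8444007

General term: C(13,j)·(w^2)^j·(-3/w^3)^(13-j), with w-exponent 2j − 3(13−j) = 5j − 39.
Set 5j − 39 = -14: j = 5.
C(13,5) = 1287; 1^5 = 1; (-3)^8 = 6561.
Coefficient = 1287 · 1 · 6561 = 8444007.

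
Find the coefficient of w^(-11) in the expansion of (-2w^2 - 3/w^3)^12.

55427328

General term: C(12,j)·(-2w^2)^j·(-3/w^3)^(12-j), with w-exponent 2j − 3(12−j) = 5j − 36.
Set 5j − 36 = -11: j = 5.
C(12,5) = 792; (-2)^5 = -32; (-3)^7 = -2187.
Coefficient = 792 · (-32) · (-2187) = 55427328.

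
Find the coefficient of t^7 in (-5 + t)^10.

The general term is C(10,j)·(-5)^j·(t)^(10-j); the t^7 term has j = 3.
C(10,3) = 120.
Coefficient = C(10,3) · (-5)^3 = 120 · (-125) = -15000.

-15000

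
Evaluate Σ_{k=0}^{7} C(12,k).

1 + 12 + 66 + 220 + 495 + 792 + 924 + 792 = 3302.

3302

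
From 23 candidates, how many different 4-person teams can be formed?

8855

This is C(23,4) = 8855.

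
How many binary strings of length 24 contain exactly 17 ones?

346104

Choose the 17 positions: C(24,17) = 346104.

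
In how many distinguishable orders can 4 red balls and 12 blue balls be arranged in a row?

1820

Choose positions for the red balls: C(16,4) = 1820.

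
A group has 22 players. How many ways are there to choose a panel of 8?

319770

This is C(22,8) = 319770.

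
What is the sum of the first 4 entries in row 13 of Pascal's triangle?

378

1 + 13 + 78 + 286 = 378.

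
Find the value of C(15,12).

455

C(15,12) = C(15,3) by symmetry.
C(15,3) = (15·14·13) / 3! = 2730 / 6 = 455.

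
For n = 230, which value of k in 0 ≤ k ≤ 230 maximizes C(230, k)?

C(230,k) is maximized at k = 230/2 = 115.

115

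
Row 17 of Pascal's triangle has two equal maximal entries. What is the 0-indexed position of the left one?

8

For odd n = 17, C(17,i) peaks at i = (n−1)/2 and (n+1)/2; the lesser is 8.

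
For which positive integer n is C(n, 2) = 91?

n(n−1)/2 = 91 ⇒ n(n−1) = 182. Since 14·13 = 182, n = 14.

14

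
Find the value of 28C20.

3108105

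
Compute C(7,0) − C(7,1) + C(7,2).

The partial alternating sum Σ_{k=0}^{2} (−1)^k C(7,k) = (−1)^2 C(6,2) = 15.

15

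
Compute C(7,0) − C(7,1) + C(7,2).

15

The partial alternating sum Σ_{k=0}^{2} (−1)^k C(7,k) = (−1)^2 C(6,2) = 15.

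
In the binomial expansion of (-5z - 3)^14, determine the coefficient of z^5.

123141768750

The general term is C(14,j)·(-5z)^j·(-3)^(14-j); the z^5 term has j = 5.
C(14,5) = 2002.
Coefficient = C(14,5) · (-5)^5 · (-3)^9 = 2002 · (-3125) · (-19683) = 123141768750.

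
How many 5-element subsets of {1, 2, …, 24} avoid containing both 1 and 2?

All 5-subsets: C(24,5) = 42504. Those containing both fixed elements: C(22,3) = 1540.
42504 − 1540 = 40964.

40964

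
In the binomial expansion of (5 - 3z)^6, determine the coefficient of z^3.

The general term is C(6,j)·(5)^j·(-3z)^(6-j); the z^3 term has j = 3.
C(6,3) = 20.
Coefficient = C(6,3) · 5^3 · (-3)^3 = 20 · 125 · (-27) = -67500.

-67500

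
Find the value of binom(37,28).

124403620

C(37,28) = C(37,9) by symmetry.
C(37,9) = (37·36·35·34·33·32·31·30·29) / 9! = 45143585625600 / 362880 = 124403620.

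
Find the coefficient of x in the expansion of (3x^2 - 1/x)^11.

-26730

General term: C(11,j)·(3x^2)^j·(-1/x)^(11-j), with x-exponent 2j − 1(11−j) = 3j − 11.
Set 3j − 11 = 1: j = 4.
C(11,4) = 330; 3^4 = 81; (-1)^7 = -1.
Coefficient = 330 · 81 · (-1) = -26730.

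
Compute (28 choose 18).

C(28,18) = C(28,10) by symmetry.
C(28,10) = (28·27·26·25·24·23·22·21·20·19) / 10! = 47621141568000 / 3628800 = 13123110.

13123110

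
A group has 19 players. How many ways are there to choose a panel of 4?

3876

This is C(19,4) = 3876.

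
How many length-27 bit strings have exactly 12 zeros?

Choose the 12 positions: C(27,12) = 17383860.

17383860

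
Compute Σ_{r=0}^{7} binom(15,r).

1 + 15 + 105 + 455 + 1365 + 3003 + 5005 + 6435 = 16384.

16384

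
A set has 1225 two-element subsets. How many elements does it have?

n(n−1)/2 = 1225 ⇒ n(n−1) = 2450. Since 50·49 = 2450, n = 50.

50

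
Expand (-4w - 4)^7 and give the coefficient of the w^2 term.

The general term is C(7,j)·(-4w)^j·(-4)^(7-j); the w^2 term has j = 2.
C(7,2) = 21.
Coefficient = C(7,2) · (-4)^2 · (-4)^5 = 21 · 16 · (-1024) = -344064.

-344064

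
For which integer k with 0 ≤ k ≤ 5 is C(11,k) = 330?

4

C(11,k) increases on 0 ≤ k ≤ 5. C(11,3) = 165 and C(11,4) = 330, so k = 4.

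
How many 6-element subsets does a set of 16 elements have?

8008

C(16,6) = (16·15·14·13·12·11) / 6! = 5765760 / 720 = 8008.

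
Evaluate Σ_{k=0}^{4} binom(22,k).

1 + 22 + 231 + 1540 + 7315 = 9109.

9109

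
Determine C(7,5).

21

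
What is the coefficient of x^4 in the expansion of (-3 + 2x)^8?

90720

The general term is C(8,j)·(-3)^j·(2x)^(8-j); the x^4 term has j = 4.
C(8,4) = 70.
Coefficient = C(8,4) · (-3)^4 · 2^4 = 70 · 81 · 16 = 90720.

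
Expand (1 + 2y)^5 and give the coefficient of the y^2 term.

40

The general term is C(5,j)·(1)^j·(2y)^(5-j); the y^2 term has j = 3.
C(5,3) = 10.
Coefficient = C(5,3) · 2^2 = 10 · 4 = 40.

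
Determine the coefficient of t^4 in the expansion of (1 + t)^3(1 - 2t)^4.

Coefficient of t^4 = Σ_{j} C(3,j)·1^j·C(4,4-j)·(-2)^(4-j) for j from 0 to 3.
= 16 + (-96) + 72 + (-8) = -16.

-16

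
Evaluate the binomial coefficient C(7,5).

C(7,5) = C(7,2) by symmetry.
C(7,2) = (7·6) / 2! = 42 / 2 = 21.

21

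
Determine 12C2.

66

C(12,2) = (12·11) / 2! = 132 / 2 = 66.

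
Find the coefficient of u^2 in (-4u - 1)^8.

448

The general term is C(8,j)·(-4u)^j·(-1)^(8-j); the u^2 term has j = 2.
C(8,2) = 28.
Coefficient = C(8,2) · (-4)^2 = 28 · 16 = 448.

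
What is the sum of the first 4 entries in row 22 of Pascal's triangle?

1794

1 + 22 + 231 + 1540 = 1794.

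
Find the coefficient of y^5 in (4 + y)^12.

The general term is C(12,j)·(4)^j·(y)^(12-j); the y^5 term has j = 7.
C(12,7) = 792.
Coefficient = C(12,7) · 4^7 = 792 · 16384 = 12976128.

12976128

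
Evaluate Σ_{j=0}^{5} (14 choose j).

3473

1 + 14 + 91 + 364 + 1001 + 2002 = 3473.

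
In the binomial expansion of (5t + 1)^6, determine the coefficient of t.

30

The general term is C(6,j)·(5t)^j·(1)^(6-j); the t^1 term has j = 1.
C(6,1) = 6.
Coefficient = C(6,1) · 5^1 = 6 · 5 = 30.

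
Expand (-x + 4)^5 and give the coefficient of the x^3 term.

-160

The general term is C(5,j)·(-x)^j·(4)^(5-j); the x^3 term has j = 3.
C(5,3) = 10.
Coefficient = C(5,3) · (-1)^3 · 4^2 = 10 · (-1) · 16 = -160.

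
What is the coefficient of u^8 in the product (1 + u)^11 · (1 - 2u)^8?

1125

Coefficient of u^8 = Σ_{j} C(11,j)·1^j·C(8,8-j)·(-2)^(8-j) for j from 0 to 8.
= 256 + (-11264) + 98560 + (-295680) + 369600 + (-206976) + 51744 + (-5280) + 165 = 1125.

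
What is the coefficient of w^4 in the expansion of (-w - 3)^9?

The general term is C(9,j)·(-w)^j·(-3)^(9-j); the w^4 term has j = 4.
C(9,4) = 126.
Coefficient = C(9,4) · (-3)^5 = 126 · (-243) = -30618.

-30618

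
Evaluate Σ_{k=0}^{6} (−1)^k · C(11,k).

210

The partial alternating sum Σ_{k=0}^{6} (−1)^k C(11,k) = (−1)^6 C(10,6) = 210.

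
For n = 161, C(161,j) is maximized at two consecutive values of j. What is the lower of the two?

For odd n = 161, C(161,j) peaks at j = (n−1)/2 and (n+1)/2; the lower is 80.

80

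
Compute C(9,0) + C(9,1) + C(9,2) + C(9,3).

130

1 + 9 + 36 + 84 = 130.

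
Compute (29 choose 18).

34597290

C(29,18) = C(29,11) by symmetry.
C(29,11) = (29·28·27·26·25·24·23·22·21·20·19) / 11! = 1381013105472000 / 39916800 = 34597290.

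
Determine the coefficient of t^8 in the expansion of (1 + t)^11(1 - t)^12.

330

Coefficient of t^8 = Σ_{j} C(11,j)·1^j·C(12,8-j)·(-1)^(8-j) for j from 0 to 8.
= 495 + (-8712) + 50820 + (-130680) + 163350 + (-101640) + 30492 + (-3960) + 165 = 330.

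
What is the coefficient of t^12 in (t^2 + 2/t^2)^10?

General term: C(10,j)·(t^2)^j·(2/t^2)^(10-j), with t-exponent 2j − 2(10−j) = 4j − 20.
Set 4j − 20 = 12: j = 8.
C(10,8) = 45; 1^8 = 1; 2^2 = 4.
Coefficient = 45 · 1 · 4 = 180.

180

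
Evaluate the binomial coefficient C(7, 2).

21

C(7,2) = (7·6) / 2! = 42 / 2 = 21.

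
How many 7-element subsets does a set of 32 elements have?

3365856

C(32,7) = (32·31·30·29·28·27·26) / 7! = 16963914240 / 5040 = 3365856.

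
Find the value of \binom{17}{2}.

136

C(17,2) = (17·16) / 2! = 272 / 2 = 136.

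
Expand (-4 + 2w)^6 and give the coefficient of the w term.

The general term is C(6,j)·(-4)^j·(2w)^(6-j); the w^1 term has j = 5.
C(6,5) = 6.
Coefficient = C(6,5) · (-4)^5 · 2^1 = 6 · (-1024) · 2 = -12288.

-12288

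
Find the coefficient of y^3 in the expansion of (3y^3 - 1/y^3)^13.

3752892

General term: C(13,j)·(3y^3)^j·(-1/y^3)^(13-j), with y-exponent 3j − 3(13−j) = 6j − 39.
Set 6j − 39 = 3: j = 7.
C(13,7) = 1716; 3^7 = 2187; (-1)^6 = 1.
Coefficient = 1716 · 2187 · 1 = 3752892.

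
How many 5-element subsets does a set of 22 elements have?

26334

C(22,5) = (22·21·20·19·18) / 5! = 3160080 / 120 = 26334.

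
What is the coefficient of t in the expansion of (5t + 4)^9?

2949120

The general term is C(9,j)·(5t)^j·(4)^(9-j); the t^1 term has j = 1.
C(9,1) = 9.
Coefficient = C(9,1) · 5^1 · 4^8 = 9 · 5 · 65536 = 2949120.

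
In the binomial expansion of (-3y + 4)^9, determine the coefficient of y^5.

-7838208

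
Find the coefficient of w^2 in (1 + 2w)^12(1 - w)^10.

69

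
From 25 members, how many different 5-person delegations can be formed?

53130

This is C(25,5) = 53130.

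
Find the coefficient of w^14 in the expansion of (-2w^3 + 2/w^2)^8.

7168

General term: C(8,j)·(-2w^3)^j·(2/w^2)^(8-j), with w-exponent 3j − 2(8−j) = 5j − 16.
Set 5j − 16 = 14: j = 6.
C(8,6) = 28; (-2)^6 = 64; 2^2 = 4.
Coefficient = 28 · 64 · 4 = 7168.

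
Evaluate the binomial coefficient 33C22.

C(33,22) = C(33,11) by symmetry.
C(33,11) = (33·32·31·30·29·28·27·26·25·24·23) / 11! = 7725366544896000 / 39916800 = 193536720.

193536720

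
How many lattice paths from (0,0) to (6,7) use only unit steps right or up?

1716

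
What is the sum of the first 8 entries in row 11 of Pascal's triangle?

1816

1 + 11 + 55 + 165 + 330 + 462 + 462 + 330 = 1816.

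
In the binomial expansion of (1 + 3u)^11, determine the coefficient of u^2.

The general term is C(11,j)·(1)^j·(3u)^(11-j); the u^2 term has j = 9.
C(11,9) = 55.
Coefficient = C(11,9) · 3^2 = 55 · 9 = 495.

495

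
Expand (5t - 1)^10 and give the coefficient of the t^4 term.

The general term is C(10,j)·(5t)^j·(-1)^(10-j); the t^4 term has j = 4.
C(10,4) = 210.
Coefficient = C(10,4) · 5^4 = 210 · 625 = 131250.

131250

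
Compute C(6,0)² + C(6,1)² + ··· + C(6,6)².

Σ C(6,k)² is the coefficient of x^6 in (1+x)^6(1+x)^6 = (1+x)^12, i.e. C(12,6) = 924.

924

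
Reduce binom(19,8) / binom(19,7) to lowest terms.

3/2

C(n,k+1)/C(n,k) = (n−k)/(k+1) = (19−7)/(7+1) = 12/8 = 3/2.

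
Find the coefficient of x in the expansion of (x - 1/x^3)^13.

-286

General term: C(13,j)·(x)^j·(-1/x^3)^(13-j), with x-exponent 1j − 3(13−j) = 4j − 39.
Set 4j − 39 = 1: j = 10.
C(13,10) = 286; 1^10 = 1; (-1)^3 = -1.
Coefficient = 286 · 1 · (-1) = -286.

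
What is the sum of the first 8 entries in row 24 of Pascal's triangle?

1 + 24 + 276 + 2024 + 10626 + 42504 + 134596 + 346104 = 536155.

536155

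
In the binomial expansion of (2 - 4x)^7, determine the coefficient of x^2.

10752

The general term is C(7,j)·(2)^j·(-4x)^(7-j); the x^2 term has j = 5.
C(7,5) = 21.
Coefficient = C(7,5) · 2^5 · (-4)^2 = 21 · 32 · 16 = 10752.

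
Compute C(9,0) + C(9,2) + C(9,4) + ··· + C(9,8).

256

Half of (1+1)^9 + (1−1)^9 gives the even-index sum: 2^8 = 256.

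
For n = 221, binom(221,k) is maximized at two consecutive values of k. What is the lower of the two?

110

For odd n = 221, C(221,k) peaks at k = (n−1)/2 and (n+1)/2; the lower is 110.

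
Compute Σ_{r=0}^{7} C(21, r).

1 + 21 + 210 + 1330 + 5985 + 20349 + 54264 + 116280 = 198440.

198440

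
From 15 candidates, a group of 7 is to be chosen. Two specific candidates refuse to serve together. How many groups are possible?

5148

All 7-subsets: C(15,7) = 6435. Those containing both fixed elements: C(13,5) = 1287.
6435 − 1287 = 5148.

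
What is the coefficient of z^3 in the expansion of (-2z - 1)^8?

448

The general term is C(8,j)·(-2z)^j·(-1)^(8-j); the z^3 term has j = 3.
C(8,3) = 56.
Coefficient = C(8,3) · (-2)^3 · (-1)^5 = 56 · (-8) · (-1) = 448.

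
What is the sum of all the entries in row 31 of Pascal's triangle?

2147483648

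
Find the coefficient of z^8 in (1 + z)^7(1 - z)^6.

Coefficient of z^8 = Σ_{j} C(7,j)·1^j·C(6,8-j)·(-1)^(8-j) for j from 2 to 7.
= 21 + (-210) + 525 + (-420) + 105 + (-6) = 15.

15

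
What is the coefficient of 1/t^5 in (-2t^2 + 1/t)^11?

220

General term: C(11,j)·(-2t^2)^j·(1/t)^(11-j), with t-exponent 2j − 1(11−j) = 3j − 11.
Set 3j − 11 = -5: j = 2.
C(11,2) = 55; (-2)^2 = 4; 1^9 = 1.
Coefficient = 55 · 4 · 1 = 220.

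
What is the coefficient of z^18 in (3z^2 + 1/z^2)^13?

13817466

General term: C(13,j)·(3z^2)^j·(1/z^2)^(13-j), with z-exponent 2j − 2(13−j) = 4j − 26.
Set 4j − 26 = 18: j = 11.
C(13,11) = 78; 3^11 = 177147; 1^2 = 1.
Coefficient = 78 · 177147 · 1 = 13817466.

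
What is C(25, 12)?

5200300

C(25,12) = (25·24·23·22·21·20·19·18·17·16·15·14) / 12! = 2490952020480000 / 479001600 = 5200300.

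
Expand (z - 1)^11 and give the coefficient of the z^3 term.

The general term is C(11,j)·(z)^j·(-1)^(11-j); the z^3 term has j = 3.
C(11,3) = 165.
Coefficient = C(11,3) = 165.

165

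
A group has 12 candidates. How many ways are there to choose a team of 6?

This is C(12,6) = 924.

924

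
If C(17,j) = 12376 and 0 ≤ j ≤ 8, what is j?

6

C(17,j) increases on 0 ≤ j ≤ 8. C(17,5) = 6188 and C(17,6) = 12376, so j = 6.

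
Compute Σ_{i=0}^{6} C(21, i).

82160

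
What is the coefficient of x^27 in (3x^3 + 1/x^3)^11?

649539

General term: C(11,j)·(3x^3)^j·(1/x^3)^(11-j), with x-exponent 3j − 3(11−j) = 6j − 33.
Set 6j − 33 = 27: j = 10.
C(11,10) = 11; 3^10 = 59049; 1^1 = 1.
Coefficient = 11 · 59049 · 1 = 649539.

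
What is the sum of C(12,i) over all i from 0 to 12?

The entries of row 12 sum to 2^12 = 4096.

4096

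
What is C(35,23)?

C(35,23) = C(35,12) by symmetry.
C(35,12) = (35·34·33·32·31·30·29·28·27·26·25·24) / 12! = 399703747322880000 / 479001600 = 834451800.

834451800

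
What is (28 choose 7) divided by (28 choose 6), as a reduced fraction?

C(n,k+1)/C(n,k) = (n−k)/(k+1) = (28−6)/(6+1) = 22/7.

22/7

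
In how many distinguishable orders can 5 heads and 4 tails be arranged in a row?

126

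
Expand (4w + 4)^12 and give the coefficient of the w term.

201326592

The general term is C(12,j)·(4w)^j·(4)^(12-j); the w^1 term has j = 1.
C(12,1) = 12.
Coefficient = C(12,1) · 4^1 · 4^11 = 12 · 4 · 4194304 = 201326592.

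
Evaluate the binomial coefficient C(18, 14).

3060

C(18,14) = C(18,4) by symmetry.
C(18,4) = (18·17·16·15) / 4! = 73440 / 24 = 3060.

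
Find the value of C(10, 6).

210

C(10,6) = C(10,4) by symmetry.
C(10,4) = (10·9·8·7) / 4! = 5040 / 24 = 210.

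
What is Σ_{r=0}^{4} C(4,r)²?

Σ C(4,r)² is the coefficient of x^4 in (1+x)^4(1+x)^4 = (1+x)^8, i.e. C(8,4) = 70.

70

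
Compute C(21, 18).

C(21,18) = C(21,3) by symmetry.
C(21,3) = (21·20·19) / 3! = 7980 / 6 = 1330.

1330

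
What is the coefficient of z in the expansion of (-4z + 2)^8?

-4096

The general term is C(8,j)·(-4z)^j·(2)^(8-j); the z^1 term has j = 1.
C(8,1) = 8.
Coefficient = C(8,1) · (-4)^1 · 2^7 = 8 · (-4) · 128 = -4096.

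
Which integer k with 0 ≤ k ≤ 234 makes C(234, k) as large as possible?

C(234,k) is maximized at k = 234/2 = 117.

117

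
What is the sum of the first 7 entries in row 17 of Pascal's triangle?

21778

1 + 17 + 136 + 680 + 2380 + 6188 + 12376 = 21778.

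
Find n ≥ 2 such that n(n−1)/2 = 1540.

56

n(n−1)/2 = 1540 ⇒ n(n−1) = 3080. Since 56·55 = 3080, n = 56.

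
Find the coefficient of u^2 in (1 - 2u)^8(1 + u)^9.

Coefficient of u^2 = Σ_{j} C(8,j)·(-2)^j·C(9,2-j)·1^(2-j) for j from 0 to 2.
= 36 + (-144) + 112 = 4.

4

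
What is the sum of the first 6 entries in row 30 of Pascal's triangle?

174437

1 + 30 + 435 + 4060 + 27405 + 142506 = 174437.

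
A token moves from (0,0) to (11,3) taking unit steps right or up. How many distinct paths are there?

364

Each path is a sequence of 14 steps with 11 rights: C(14,11) = 364.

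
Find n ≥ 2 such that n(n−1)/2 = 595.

35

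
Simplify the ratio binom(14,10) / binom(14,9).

1/2

C(n,k+1)/C(n,k) = (n−k)/(k+1) = (14−9)/(9+1) = 5/10 = 1/2.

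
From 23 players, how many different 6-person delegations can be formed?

100947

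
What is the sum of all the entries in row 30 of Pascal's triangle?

1073741824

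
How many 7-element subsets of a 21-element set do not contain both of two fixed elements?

All 7-subsets: C(21,7) = 116280. Those containing both fixed elements: C(19,5) = 11628.
116280 − 11628 = 104652.

104652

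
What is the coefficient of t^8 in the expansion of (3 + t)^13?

The general term is C(13,j)·(3)^j·(t)^(13-j); the t^8 term has j = 5.
C(13,5) = 1287.
Coefficient = C(13,5) · 3^5 = 1287 · 243 = 312741.

312741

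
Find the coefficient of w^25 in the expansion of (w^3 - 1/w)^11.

55

General term: C(11,j)·(w^3)^j·(-1/w)^(11-j), with w-exponent 3j − 1(11−j) = 4j − 11.
Set 4j − 11 = 25: j = 9.
C(11,9) = 55; 1^9 = 1; (-1)^2 = 1.
Coefficient = 55 · 1 · 1 = 55.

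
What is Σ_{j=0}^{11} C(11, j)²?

By Vandermonde's identity, Σ C(11,j)² = C(22,11) = 705432.

705432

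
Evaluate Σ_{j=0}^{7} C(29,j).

1 + 29 + 406 + 3654 + 23751 + 118755 + 475020 + 1560780 = 2182396.

2182396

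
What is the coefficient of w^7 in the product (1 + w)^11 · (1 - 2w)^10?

Coefficient of w^7 = Σ_{j} C(11,j)·1^j·C(10,7-j)·(-2)^(7-j) for j from 0 to 7.
= (-15360) + 147840 + (-443520) + 554400 + (-316800) + 83160 + (-9240) + 330 = 810.

810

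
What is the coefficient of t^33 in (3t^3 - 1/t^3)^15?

167403915

General term: C(15,j)·(3t^3)^j·(-1/t^3)^(15-j), with t-exponent 3j − 3(15−j) = 6j − 45.
Set 6j − 45 = 33: j = 13.
C(15,13) = 105; 3^13 = 1594323; (-1)^2 = 1.
Coefficient = 105 · 1594323 · 1 = 167403915.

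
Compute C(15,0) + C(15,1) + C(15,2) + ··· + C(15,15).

32768

The entries of row 15 sum to 2^15 = 32768.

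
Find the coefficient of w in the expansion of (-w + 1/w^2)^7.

-21

General term: C(7,j)·(-w)^j·(1/w^2)^(7-j), with w-exponent 1j − 2(7−j) = 3j − 14.
Set 3j − 14 = 1: j = 5.
C(7,5) = 21; (-1)^5 = -1; 1^2 = 1.
Coefficient = 21 · (-1) · 1 = -21.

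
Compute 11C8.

165

C(11,8) = C(11,3) by symmetry.
C(11,3) = (11·10·9) / 3! = 990 / 6 = 165.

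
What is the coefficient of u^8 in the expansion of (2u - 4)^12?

The general term is C(12,j)·(2u)^j·(-4)^(12-j); the u^8 term has j = 8.
C(12,8) = 495.
Coefficient = C(12,8) · 2^8 · (-4)^4 = 495 · 256 · 256 = 32440320.

32440320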